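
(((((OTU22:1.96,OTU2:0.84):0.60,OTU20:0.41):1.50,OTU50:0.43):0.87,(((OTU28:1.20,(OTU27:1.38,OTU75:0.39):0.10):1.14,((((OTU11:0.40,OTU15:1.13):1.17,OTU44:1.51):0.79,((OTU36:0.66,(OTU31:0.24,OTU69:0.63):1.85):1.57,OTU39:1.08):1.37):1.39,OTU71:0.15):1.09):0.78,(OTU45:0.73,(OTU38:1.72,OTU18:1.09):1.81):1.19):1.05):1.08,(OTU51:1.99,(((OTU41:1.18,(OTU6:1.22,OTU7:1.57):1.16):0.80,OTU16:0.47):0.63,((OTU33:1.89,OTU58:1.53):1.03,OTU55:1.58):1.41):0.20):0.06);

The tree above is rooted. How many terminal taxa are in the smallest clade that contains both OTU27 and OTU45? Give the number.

14

The MRCA of OTU27 and OTU45 is the node subtending (((OTU28,(OTU27,OTU75)),((((OTU11,OTU15),OTU44),((OTU36,(OTU31,OTU69)),OTU39)),OTU71)),(OTU45,(OTU38,OTU18))).
That clade contains 14 terminal taxa: OTU11, OTU15, OTU18, OTU27, OTU28, OTU31, OTU36, OTU38, OTU39, OTU44, OTU45, OTU69, OTU71, OTU75.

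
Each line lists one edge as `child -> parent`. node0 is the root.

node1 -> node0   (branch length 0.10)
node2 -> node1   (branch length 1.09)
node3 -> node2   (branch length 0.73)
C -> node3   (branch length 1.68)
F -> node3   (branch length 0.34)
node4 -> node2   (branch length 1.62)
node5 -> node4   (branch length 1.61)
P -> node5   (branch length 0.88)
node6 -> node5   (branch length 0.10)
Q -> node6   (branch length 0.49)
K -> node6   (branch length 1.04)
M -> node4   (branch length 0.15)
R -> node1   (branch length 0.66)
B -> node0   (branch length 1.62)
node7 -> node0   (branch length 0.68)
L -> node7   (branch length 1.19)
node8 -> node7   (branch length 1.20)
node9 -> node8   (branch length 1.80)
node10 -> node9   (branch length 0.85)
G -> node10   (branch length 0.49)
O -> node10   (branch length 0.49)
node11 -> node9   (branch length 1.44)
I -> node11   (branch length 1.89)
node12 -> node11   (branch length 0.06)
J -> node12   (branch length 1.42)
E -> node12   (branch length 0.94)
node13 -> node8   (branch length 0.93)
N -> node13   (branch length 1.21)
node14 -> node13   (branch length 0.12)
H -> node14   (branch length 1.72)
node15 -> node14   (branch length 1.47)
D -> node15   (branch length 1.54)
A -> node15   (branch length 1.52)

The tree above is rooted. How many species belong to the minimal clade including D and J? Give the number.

9

The MRCA of D and J is the node subtending (((G,O),(I,(J,E))),(N,(H,(D,A)))).
That clade contains 9 terminal taxa: A, D, E, G, H, I, J, N, O.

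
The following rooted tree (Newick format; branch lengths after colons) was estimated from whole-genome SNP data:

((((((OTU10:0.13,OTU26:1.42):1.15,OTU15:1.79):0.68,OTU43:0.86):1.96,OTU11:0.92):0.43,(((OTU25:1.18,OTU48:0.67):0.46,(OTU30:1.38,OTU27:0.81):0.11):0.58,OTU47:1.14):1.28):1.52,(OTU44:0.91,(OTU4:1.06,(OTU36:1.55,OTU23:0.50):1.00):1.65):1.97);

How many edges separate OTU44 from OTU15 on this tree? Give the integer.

7

The MRCA of OTU44 and OTU15 is the root of the tree.
From OTU44 up to that node: 2 branches. From OTU15 up to the same node: 5 branches. Total: 2 + 5 = 7.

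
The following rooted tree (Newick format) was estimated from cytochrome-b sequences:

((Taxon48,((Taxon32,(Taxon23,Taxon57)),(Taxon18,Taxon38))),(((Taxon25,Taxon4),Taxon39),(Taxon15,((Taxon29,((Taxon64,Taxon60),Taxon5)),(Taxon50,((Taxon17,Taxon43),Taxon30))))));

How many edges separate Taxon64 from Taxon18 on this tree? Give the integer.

The MRCA of Taxon64 and Taxon18 is the root of the tree.
From Taxon64 up to that node: 7 branches. From Taxon18 up to the same node: 4 branches. Total: 7 + 4 = 11.

11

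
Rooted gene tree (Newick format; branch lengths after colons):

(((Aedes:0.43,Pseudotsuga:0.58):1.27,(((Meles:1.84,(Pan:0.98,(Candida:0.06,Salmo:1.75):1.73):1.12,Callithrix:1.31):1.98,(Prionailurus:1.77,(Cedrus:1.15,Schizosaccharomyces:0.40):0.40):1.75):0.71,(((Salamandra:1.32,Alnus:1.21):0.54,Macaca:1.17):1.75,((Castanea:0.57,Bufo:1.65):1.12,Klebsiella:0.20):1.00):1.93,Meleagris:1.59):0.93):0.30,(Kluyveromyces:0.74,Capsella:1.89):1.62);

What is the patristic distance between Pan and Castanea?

The path runs Pan → … → MRCA → … → Castanea; the MRCA is the node subtending (((Meles,(Pan,(Candida,Salmo)),Callithrix),(Prionailurus,(Cedrus,Schizosaccharomyces))),(((Salamandra,Alnus),Macaca),((Castanea,Bufo),Klebsiella)),Meleagris).
Branch lengths along that path: 0.98 + 1.12 + 1.98 + 0.71 + 1.93 + 1.00 + 1.12 + 0.57 = 9.41.

9.41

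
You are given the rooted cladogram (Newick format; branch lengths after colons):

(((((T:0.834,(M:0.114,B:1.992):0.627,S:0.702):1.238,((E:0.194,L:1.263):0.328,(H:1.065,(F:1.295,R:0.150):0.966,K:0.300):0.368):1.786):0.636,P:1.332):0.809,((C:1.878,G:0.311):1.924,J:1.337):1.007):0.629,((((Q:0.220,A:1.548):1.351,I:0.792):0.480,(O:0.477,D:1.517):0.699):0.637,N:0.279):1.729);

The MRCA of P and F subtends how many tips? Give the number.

11

The MRCA of P and F is the node subtending (((T,(M,B),S),((E,L),(H,(F,R),K))),P).
That clade contains 11 terminal taxa: B, E, F, H, K, L, M, P, R, S, T.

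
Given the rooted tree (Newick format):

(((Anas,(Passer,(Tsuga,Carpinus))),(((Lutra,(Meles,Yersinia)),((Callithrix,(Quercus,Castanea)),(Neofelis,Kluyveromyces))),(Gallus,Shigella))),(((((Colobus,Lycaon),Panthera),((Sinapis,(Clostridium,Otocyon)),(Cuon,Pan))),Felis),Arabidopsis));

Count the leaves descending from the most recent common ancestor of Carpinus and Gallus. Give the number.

14

The MRCA of Carpinus and Gallus is the node subtending ((Anas,(Passer,(Tsuga,Carpinus))),(((Lutra,(Meles,Yersinia)),((Callithrix,(Quercus,Castanea)),(Neofelis,Kluyveromyces))),(Gallus,Shigella))).
That clade contains 14 terminal taxa: Anas, Callithrix, Carpinus, Castanea, Gallus, Kluyveromyces, Lutra, Meles, Neofelis, Passer, Quercus, Shigella, Tsuga, Yersinia.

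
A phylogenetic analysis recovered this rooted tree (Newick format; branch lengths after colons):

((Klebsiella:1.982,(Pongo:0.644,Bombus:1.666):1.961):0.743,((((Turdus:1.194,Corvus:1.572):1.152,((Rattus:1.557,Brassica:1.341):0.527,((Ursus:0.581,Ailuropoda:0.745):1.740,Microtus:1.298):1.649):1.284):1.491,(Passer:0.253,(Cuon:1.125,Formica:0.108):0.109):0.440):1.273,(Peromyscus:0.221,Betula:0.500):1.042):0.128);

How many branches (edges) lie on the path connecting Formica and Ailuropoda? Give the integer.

The MRCA of Formica and Ailuropoda is the node subtending (((Turdus,Corvus),((Rattus,Brassica),((Ursus,Ailuropoda),Microtus))),(Passer,(Cuon,Formica))).
From Formica up to that node: 3 branches. From Ailuropoda up to the same node: 5 branches. Total: 3 + 5 = 8.

8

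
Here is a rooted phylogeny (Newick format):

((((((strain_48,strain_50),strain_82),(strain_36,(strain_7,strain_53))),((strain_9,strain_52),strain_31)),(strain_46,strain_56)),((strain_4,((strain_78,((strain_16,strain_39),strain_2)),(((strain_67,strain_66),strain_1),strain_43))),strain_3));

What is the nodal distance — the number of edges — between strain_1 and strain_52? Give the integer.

The MRCA of strain_1 and strain_52 is the root of the tree.
From strain_1 up to that node: 6 branches. From strain_52 up to the same node: 5 branches. Total: 6 + 5 = 11.

11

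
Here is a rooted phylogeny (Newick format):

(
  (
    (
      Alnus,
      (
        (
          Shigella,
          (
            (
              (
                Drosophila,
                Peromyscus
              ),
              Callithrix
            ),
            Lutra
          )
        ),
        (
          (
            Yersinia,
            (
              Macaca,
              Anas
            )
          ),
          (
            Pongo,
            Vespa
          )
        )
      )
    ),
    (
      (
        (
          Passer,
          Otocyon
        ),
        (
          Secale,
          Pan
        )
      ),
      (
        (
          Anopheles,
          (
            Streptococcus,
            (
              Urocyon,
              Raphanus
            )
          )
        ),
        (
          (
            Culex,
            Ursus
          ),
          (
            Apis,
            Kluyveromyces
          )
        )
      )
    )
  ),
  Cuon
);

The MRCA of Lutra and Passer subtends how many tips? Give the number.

23

The MRCA of Lutra and Passer is the node subtending ((Alnus,((Shigella,(((Drosophila,Peromyscus),Callithrix),Lutra)),((Yersinia,(Macaca,Anas)),(Pongo,Vespa)))),(((Passer,Otocyon),(Secale,Pan)),((Anopheles,(Streptococcus,(Urocyon,Raphanus))),((Culex,Ursus),(Apis,Kluyveromyces))))).
That clade contains 23 terminal taxa: Alnus, Anas, Anopheles, Apis, Callithrix, Culex, Drosophila, Kluyveromyces, Lutra, Macaca, Otocyon, Pan, Passer, Peromyscus, Pongo, Raphanus, Secale, Shigella, Streptococcus, Urocyon, Ursus, Vespa, Yersinia.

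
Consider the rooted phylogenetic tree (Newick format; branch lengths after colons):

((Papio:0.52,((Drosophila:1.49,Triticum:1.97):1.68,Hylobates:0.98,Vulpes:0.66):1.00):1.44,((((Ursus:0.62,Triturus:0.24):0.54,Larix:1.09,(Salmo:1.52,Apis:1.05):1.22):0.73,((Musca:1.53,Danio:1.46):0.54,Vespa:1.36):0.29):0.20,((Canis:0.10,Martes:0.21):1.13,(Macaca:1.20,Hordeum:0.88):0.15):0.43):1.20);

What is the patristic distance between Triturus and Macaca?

The path runs Triturus → … → MRCA → … → Macaca; the MRCA is the node subtending ((((Ursus,Triturus),Larix,(Salmo,Apis)),((Musca,Danio),Vespa)),((Canis,Martes),(Macaca,Hordeum))).
Branch lengths along that path: 0.24 + 0.54 + 0.73 + 0.20 + 0.43 + 0.15 + 1.20 = 3.49.

3.49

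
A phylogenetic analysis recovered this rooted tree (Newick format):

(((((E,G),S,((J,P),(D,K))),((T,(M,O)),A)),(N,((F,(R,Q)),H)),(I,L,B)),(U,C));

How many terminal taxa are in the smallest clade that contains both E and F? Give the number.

19

The MRCA of E and F is the node subtending ((((E,G),S,((J,P),(D,K))),((T,(M,O)),A)),(N,((F,(R,Q)),H)),(I,L,B)).
That clade contains 19 terminal taxa: A, B, D, E, F, G, H, I, J, K, L, M, N, O, P, Q, R, S, T.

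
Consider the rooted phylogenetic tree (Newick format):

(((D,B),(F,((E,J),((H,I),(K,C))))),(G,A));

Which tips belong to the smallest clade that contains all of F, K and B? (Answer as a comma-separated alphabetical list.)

B, C, D, E, F, H, I, J, K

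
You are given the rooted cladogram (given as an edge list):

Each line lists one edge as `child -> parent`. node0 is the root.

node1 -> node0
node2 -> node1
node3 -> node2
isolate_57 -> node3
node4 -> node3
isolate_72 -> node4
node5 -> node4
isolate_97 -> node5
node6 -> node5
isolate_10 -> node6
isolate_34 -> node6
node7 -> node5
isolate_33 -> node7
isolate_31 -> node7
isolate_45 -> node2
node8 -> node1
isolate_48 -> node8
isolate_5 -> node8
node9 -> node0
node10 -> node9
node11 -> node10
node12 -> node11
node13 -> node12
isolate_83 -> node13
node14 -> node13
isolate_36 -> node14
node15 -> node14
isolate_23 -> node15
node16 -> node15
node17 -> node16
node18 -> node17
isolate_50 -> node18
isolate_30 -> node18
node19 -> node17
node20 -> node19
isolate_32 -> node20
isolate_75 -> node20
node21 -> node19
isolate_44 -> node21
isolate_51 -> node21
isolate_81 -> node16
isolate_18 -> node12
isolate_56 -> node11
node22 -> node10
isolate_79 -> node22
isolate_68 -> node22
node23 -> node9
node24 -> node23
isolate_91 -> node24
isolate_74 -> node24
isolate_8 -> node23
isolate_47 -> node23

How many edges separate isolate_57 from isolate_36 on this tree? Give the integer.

11

The MRCA of isolate_57 and isolate_36 is the root of the tree.
From isolate_57 up to that node: 4 branches. From isolate_36 up to the same node: 7 branches. Total: 4 + 7 = 11.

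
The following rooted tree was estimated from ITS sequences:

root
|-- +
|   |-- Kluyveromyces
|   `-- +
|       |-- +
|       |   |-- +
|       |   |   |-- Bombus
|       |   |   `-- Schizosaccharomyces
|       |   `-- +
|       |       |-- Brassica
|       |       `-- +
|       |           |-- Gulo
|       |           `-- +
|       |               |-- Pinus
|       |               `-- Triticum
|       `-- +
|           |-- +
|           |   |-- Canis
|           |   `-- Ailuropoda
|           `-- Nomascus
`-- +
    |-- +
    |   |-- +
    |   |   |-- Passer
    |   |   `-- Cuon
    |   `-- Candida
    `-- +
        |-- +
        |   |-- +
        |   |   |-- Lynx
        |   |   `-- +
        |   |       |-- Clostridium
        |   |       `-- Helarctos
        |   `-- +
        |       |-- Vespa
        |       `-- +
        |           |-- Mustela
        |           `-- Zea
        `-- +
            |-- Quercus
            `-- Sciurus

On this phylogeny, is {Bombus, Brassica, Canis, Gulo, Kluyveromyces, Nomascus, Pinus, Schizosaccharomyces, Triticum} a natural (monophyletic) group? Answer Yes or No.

The MRCA of the listed taxa subtends (Kluyveromyces,(((Bombus,Schizosaccharomyces),(Brassica,(Gulo,(Pinus,Triticum)))),((Canis,Ailuropoda),Nomascus))).
That clade also contains Ailuropoda, which is not in the proposed group, so the group is not monophyletic.

No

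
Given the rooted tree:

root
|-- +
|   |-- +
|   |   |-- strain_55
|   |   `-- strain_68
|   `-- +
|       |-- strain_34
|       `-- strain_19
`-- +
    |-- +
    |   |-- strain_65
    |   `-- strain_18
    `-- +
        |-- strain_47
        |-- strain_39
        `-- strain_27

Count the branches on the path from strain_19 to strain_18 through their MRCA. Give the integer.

6

The MRCA of strain_19 and strain_18 is the root of the tree.
From strain_19 up to that node: 3 branches. From strain_18 up to the same node: 3 branches. Total: 3 + 3 = 6.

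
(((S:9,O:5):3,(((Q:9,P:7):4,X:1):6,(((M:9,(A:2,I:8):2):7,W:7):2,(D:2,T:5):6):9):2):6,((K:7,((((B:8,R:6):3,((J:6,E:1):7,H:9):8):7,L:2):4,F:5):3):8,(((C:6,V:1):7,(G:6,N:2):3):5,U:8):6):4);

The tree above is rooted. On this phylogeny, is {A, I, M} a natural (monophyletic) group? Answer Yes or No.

The most recent common ancestor of these taxa subtends (M,(A,I)).
That clade has exactly 3 tips — every listed taxon and nothing else — so the group is monophyletic.

Yes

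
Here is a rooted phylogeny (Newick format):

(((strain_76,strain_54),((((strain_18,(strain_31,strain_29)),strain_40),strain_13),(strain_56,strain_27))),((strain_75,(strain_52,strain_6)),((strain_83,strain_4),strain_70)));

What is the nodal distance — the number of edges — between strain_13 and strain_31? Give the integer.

5

The MRCA of strain_13 and strain_31 is the node subtending (((strain_18,(strain_31,strain_29)),strain_40),strain_13).
From strain_13 up to that node: 1 branch. From strain_31 up to the same node: 4 branches. Total: 1 + 4 = 5.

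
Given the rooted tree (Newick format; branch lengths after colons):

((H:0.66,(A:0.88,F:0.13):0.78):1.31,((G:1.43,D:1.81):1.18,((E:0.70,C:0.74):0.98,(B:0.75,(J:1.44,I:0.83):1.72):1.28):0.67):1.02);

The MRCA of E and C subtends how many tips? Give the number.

2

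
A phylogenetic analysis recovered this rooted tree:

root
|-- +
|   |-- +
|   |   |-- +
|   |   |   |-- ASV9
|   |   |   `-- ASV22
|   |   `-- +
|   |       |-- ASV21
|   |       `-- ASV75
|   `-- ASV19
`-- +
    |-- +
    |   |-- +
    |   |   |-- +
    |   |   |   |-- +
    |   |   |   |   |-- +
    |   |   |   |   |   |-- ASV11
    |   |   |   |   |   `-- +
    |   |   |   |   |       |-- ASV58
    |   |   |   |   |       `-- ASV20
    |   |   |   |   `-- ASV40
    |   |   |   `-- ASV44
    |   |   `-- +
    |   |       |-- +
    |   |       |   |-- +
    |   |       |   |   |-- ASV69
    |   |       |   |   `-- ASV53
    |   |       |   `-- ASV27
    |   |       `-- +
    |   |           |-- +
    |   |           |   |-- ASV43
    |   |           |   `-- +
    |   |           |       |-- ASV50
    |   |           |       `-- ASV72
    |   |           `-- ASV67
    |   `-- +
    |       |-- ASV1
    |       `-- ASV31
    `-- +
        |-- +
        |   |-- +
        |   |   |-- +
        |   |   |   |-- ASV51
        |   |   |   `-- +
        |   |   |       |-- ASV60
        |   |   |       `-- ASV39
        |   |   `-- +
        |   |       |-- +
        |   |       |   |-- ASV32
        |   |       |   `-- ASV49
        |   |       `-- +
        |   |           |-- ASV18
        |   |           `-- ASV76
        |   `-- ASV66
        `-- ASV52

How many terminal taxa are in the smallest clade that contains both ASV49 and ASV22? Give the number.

The MRCA of ASV49 and ASV22 is the root, so the clade is the entire tree.
That clade contains 28 terminal taxa: ASV1, ASV11, ASV18, ASV19, ASV20, ASV21, ASV22, ASV27, ASV31, ASV32, ASV39, ASV40, ASV43, ASV44, ASV49, ASV50, ASV51, ASV52, ASV53, ASV58, ASV60, ASV66, ASV67, ASV69, ASV72, ASV75, ASV76, ASV9.

28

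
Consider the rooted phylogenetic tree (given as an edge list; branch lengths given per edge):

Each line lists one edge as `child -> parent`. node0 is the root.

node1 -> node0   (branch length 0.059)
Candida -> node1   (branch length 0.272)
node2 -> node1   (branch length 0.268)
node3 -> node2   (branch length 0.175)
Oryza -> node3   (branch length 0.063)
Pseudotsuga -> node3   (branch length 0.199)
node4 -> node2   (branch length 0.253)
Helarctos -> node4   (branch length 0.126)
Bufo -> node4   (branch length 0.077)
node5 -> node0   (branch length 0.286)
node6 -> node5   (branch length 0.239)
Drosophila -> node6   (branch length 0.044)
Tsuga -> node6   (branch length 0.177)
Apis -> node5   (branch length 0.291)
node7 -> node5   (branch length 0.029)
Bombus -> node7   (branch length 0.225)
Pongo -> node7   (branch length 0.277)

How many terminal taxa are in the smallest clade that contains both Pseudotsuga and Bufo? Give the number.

The MRCA of Pseudotsuga and Bufo is the node subtending ((Oryza,Pseudotsuga),(Helarctos,Bufo)).
That clade contains 4 terminal taxa: Bufo, Helarctos, Oryza, Pseudotsuga.

4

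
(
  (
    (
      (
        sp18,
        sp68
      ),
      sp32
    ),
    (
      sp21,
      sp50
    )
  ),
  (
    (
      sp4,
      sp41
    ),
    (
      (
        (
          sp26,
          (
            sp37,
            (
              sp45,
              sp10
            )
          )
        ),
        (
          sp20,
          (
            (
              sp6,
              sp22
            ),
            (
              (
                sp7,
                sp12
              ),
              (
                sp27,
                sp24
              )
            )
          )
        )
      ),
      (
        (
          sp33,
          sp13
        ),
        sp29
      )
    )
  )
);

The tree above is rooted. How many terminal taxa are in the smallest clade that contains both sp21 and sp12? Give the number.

The MRCA of sp21 and sp12 is the root, so the clade is the entire tree.
That clade contains 21 terminal taxa: sp10, sp12, sp13, sp18, sp20, sp21, sp22, sp24, sp26, sp27, sp29, sp32, sp33, sp37, sp4, sp41, sp45, sp50, sp6, sp68, sp7.

21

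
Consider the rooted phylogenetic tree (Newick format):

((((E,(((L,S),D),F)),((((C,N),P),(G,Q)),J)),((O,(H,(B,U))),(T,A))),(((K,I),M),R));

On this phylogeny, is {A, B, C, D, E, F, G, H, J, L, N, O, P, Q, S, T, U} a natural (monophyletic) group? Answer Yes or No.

The most recent common ancestor of these taxa subtends (((E,(((L,S),D),F)),((((C,N),P),(G,Q)),J)),((O,(H,(B,U))),(T,A))).
That clade has exactly 17 tips — every listed taxon and nothing else — so the group is monophyletic.

Yes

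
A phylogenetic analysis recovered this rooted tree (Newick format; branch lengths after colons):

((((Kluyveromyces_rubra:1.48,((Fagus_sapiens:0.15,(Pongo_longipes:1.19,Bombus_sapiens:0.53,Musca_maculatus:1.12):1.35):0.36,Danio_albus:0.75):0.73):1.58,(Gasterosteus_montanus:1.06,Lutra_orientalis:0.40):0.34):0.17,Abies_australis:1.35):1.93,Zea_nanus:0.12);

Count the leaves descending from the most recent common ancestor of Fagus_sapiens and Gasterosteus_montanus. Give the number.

8

The MRCA of Fagus_sapiens and Gasterosteus_montanus is the node subtending ((Kluyveromyces_rubra,((Fagus_sapiens,(Pongo_longipes,Bombus_sapiens,Musca_maculatus)),Danio_albus)),(Gasterosteus_montanus,Lutra_orientalis)).
That clade contains 8 terminal taxa: Bombus_sapiens, Danio_albus, Fagus_sapiens, Gasterosteus_montanus, Kluyveromyces_rubra, Lutra_orientalis, Musca_maculatus, Pongo_longipes.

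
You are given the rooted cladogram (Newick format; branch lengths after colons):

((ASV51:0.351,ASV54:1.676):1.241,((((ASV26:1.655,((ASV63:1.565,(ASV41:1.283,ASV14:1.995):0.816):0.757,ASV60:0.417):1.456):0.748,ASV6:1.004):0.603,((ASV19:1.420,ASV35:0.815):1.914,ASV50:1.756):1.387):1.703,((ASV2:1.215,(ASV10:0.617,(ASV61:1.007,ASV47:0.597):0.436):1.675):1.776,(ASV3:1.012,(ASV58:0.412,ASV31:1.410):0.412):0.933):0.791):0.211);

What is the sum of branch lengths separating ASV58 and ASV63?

9.380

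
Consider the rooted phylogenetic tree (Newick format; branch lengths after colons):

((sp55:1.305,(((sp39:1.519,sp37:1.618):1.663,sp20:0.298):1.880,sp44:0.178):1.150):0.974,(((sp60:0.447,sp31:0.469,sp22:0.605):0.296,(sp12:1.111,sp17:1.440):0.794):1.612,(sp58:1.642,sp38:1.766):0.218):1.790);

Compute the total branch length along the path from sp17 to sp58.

5.706

The path runs sp17 → … → MRCA → … → sp58; the MRCA is the node subtending (((sp60,sp31,sp22),(sp12,sp17)),(sp58,sp38)).
Branch lengths along that path: 1.440 + 0.794 + 1.612 + 0.218 + 1.642 = 5.706.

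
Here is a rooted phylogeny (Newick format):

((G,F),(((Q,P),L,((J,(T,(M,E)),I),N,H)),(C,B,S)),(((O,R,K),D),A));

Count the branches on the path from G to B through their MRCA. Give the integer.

The MRCA of G and B is the root of the tree.
From G up to that node: 2 branches. From B up to the same node: 3 branches. Total: 2 + 3 = 5.

5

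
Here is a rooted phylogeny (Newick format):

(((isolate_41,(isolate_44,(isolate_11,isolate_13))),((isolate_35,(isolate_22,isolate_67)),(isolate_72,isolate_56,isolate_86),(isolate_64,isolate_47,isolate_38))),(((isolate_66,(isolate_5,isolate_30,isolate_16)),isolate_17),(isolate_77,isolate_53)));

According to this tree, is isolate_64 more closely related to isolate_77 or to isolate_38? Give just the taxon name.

isolate_38

The MRCA of isolate_64 and isolate_38 subtends (isolate_64,isolate_47,isolate_38) (3 taxa).
The MRCA of isolate_64 and isolate_77 is the root, subtending the entire tree (20 taxa).
The first is nested inside the second, so isolate_64 shares a more recent common ancestor with isolate_38.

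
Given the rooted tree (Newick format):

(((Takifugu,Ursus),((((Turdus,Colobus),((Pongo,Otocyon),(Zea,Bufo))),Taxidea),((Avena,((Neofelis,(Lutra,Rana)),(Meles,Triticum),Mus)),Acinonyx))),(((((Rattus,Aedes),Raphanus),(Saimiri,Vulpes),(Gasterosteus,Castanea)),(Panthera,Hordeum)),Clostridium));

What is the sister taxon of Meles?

Meles attaches to the tree at the node subtending (Meles,Triticum).
The other lineage descending from that same node — the sister group — is the single tip Triticum.

Triticum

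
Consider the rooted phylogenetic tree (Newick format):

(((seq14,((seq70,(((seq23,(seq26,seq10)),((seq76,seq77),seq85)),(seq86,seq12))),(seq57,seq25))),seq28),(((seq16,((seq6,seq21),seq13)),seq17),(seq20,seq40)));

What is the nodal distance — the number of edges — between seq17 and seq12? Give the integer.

10

The MRCA of seq17 and seq12 is the root of the tree.
From seq17 up to that node: 3 branches. From seq12 up to the same node: 7 branches. Total: 3 + 7 = 10.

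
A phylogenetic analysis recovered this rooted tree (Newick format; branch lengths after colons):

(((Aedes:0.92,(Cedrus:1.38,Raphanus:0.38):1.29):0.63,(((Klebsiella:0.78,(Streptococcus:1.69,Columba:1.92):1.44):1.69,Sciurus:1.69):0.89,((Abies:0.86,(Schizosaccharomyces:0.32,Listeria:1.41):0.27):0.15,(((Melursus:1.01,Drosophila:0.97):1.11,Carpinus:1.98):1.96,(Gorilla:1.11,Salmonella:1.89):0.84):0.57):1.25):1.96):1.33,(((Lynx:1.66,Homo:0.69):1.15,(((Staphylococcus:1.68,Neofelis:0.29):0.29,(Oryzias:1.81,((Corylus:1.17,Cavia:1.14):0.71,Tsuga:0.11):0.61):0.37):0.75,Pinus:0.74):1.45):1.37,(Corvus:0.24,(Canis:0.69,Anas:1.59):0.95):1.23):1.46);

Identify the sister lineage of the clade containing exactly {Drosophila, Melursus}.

Carpinus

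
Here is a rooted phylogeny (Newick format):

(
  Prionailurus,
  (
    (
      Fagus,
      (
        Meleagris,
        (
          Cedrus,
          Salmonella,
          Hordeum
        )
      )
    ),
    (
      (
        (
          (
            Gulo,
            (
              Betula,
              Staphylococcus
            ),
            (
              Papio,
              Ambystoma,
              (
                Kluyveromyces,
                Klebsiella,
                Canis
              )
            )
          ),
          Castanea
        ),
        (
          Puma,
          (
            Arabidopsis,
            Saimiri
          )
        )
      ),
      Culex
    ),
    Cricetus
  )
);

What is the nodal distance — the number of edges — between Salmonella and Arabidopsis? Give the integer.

9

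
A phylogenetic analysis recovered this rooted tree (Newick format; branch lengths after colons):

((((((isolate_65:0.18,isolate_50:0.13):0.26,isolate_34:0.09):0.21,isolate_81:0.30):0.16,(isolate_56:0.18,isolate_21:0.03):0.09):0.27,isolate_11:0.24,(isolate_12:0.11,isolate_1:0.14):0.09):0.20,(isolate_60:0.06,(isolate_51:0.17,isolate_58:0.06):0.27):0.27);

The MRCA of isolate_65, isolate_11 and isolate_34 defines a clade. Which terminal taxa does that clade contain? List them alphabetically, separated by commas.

Tracing isolate_65: it sits inside (isolate_65,isolate_50).
Tracing isolate_11: it sits inside (((((isolate_65,isolate_50),isolate_34),isolate_81),(isolate_56,isolate_21)),isolate_11,(isolate_12,isolate_1)).
Tracing isolate_34: it sits inside ((isolate_65,isolate_50),isolate_34).
The smallest clade enclosing all 3 is (((((isolate_65,isolate_50),isolate_34),isolate_81),(isolate_56,isolate_21)),isolate_11,(isolate_12,isolate_1)); the answer is its 9 terminal taxa in alphabetical order.

isolate_1, isolate_11, isolate_12, isolate_21, isolate_34, isolate_50, isolate_56, isolate_65, isolate_81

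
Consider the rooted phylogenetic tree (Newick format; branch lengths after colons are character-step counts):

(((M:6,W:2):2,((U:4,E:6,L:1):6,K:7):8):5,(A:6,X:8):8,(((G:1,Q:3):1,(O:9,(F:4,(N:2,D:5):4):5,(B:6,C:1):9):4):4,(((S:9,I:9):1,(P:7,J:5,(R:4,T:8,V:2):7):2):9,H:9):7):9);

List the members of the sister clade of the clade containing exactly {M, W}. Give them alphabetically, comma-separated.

E, K, L, U

The clade containing exactly {M, W} attaches to the tree at the node subtending ((M,W),((U,E,L),K)).
The other lineage descending from that same node — the sister group — is ((U,E,L),K); its 4 tips in alphabetical order are the answer.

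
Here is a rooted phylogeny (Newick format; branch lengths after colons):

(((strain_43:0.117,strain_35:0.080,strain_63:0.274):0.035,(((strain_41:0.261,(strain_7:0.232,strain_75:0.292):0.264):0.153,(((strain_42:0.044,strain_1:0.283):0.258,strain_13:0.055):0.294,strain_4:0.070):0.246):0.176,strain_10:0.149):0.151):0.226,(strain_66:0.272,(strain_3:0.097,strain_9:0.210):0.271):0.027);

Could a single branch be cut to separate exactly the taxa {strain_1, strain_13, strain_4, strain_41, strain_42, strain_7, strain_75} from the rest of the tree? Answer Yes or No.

Yes

The most recent common ancestor of these taxa subtends ((strain_41,(strain_7,strain_75)),(((strain_42,strain_1),strain_13),strain_4)).
That clade has exactly 7 tips — every listed taxon and nothing else — so the group is monophyletic.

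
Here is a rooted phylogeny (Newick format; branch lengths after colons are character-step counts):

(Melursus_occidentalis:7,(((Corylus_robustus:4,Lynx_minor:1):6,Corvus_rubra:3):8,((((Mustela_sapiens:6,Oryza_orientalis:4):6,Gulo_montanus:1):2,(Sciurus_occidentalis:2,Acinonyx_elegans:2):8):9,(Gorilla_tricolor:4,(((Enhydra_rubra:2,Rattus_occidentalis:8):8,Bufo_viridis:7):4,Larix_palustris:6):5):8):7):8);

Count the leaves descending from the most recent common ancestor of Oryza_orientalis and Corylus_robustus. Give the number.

13

The MRCA of Oryza_orientalis and Corylus_robustus is the node subtending (((Corylus_robustus,Lynx_minor),Corvus_rubra),((((Mustela_sapiens,Oryza_orientalis),Gulo_montanus),(Sciurus_occidentalis,Acinonyx_elegans)),(Gorilla_tricolor,(((Enhydra_rubra,Rattus_occidentalis),Bufo_viridis),Larix_palustris)))).
That clade contains 13 terminal taxa: Acinonyx_elegans, Bufo_viridis, Corvus_rubra, Corylus_robustus, Enhydra_rubra, Gorilla_tricolor, Gulo_montanus, Larix_palustris, Lynx_minor, Mustela_sapiens, Oryza_orientalis, Rattus_occidentalis, Sciurus_occidentalis.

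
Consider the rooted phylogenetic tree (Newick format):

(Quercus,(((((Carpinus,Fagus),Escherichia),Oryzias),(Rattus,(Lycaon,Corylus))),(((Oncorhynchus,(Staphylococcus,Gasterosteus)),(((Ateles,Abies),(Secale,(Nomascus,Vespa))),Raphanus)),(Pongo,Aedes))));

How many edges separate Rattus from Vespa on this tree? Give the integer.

10

The MRCA of Rattus and Vespa is the node subtending (((((Carpinus,Fagus),Escherichia),Oryzias),(Rattus,(Lycaon,Corylus))),(((Oncorhynchus,(Staphylococcus,Gasterosteus)),(((Ateles,Abies),(Secale,(Nomascus,Vespa))),Raphanus)),(Pongo,Aedes))).
From Rattus up to that node: 3 branches. From Vespa up to the same node: 7 branches. Total: 3 + 7 = 10.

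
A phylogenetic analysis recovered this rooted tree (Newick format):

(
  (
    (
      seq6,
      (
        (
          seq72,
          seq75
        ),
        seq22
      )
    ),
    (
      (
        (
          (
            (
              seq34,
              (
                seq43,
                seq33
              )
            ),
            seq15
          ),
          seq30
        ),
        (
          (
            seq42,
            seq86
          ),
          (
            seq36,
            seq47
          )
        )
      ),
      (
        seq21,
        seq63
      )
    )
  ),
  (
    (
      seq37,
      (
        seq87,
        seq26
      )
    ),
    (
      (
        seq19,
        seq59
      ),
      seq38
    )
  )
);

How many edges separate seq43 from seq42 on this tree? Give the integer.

8

The MRCA of seq43 and seq42 is the node subtending ((((seq34,(seq43,seq33)),seq15),seq30),((seq42,seq86),(seq36,seq47))).
From seq43 up to that node: 5 branches. From seq42 up to the same node: 3 branches. Total: 5 + 3 = 8.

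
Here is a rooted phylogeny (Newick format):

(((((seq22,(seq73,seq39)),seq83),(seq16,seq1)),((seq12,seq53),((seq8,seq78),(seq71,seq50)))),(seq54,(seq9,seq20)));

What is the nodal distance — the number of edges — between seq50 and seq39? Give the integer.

The MRCA of seq50 and seq39 is the node subtending ((((seq22,(seq73,seq39)),seq83),(seq16,seq1)),((seq12,seq53),((seq8,seq78),(seq71,seq50)))).
From seq50 up to that node: 4 branches. From seq39 up to the same node: 5 branches. Total: 4 + 5 = 9.

9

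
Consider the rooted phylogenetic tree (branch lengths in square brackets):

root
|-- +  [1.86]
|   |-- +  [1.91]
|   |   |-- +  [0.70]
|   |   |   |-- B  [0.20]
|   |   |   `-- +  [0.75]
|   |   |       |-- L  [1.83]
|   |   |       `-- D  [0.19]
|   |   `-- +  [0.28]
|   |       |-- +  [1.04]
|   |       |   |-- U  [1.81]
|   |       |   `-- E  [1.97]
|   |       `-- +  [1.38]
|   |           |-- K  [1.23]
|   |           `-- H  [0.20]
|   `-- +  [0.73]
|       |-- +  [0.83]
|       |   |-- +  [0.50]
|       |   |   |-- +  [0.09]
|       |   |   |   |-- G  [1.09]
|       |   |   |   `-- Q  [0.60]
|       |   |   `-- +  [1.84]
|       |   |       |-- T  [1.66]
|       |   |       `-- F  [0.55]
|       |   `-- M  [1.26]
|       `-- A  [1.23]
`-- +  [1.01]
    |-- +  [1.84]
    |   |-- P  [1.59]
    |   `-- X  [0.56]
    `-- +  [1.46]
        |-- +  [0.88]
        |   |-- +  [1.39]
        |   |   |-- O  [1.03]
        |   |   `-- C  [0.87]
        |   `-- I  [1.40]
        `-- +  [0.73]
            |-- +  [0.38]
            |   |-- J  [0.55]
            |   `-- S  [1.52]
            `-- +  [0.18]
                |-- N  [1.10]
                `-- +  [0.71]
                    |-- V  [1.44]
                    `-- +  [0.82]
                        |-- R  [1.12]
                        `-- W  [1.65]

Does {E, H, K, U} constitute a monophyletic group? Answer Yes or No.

Yes

The most recent common ancestor of these taxa subtends ((U,E),(K,H)).
That clade has exactly 4 tips — every listed taxon and nothing else — so the group is monophyletic.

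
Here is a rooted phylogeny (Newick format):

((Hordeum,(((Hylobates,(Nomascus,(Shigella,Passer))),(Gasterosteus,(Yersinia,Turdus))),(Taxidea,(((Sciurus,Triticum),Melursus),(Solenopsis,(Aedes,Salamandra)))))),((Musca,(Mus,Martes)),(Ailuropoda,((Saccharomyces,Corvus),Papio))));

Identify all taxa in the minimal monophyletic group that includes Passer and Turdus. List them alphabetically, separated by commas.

Gasterosteus, Hylobates, Nomascus, Passer, Shigella, Turdus, Yersinia

Tracing Passer: it sits inside (Shigella,Passer).
Tracing Turdus: it sits inside (Yersinia,Turdus).
The smallest clade enclosing both is ((Hylobates,(Nomascus,(Shigella,Passer))),(Gasterosteus,(Yersinia,Turdus))); the answer is its 7 terminal taxa in alphabetical order.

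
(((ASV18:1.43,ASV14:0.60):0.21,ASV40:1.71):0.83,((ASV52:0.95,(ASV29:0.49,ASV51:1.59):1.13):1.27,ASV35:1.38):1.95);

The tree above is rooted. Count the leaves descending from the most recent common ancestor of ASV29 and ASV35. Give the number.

The MRCA of ASV29 and ASV35 is the node subtending ((ASV52,(ASV29,ASV51)),ASV35).
That clade contains 4 terminal taxa: ASV29, ASV35, ASV51, ASV52.

4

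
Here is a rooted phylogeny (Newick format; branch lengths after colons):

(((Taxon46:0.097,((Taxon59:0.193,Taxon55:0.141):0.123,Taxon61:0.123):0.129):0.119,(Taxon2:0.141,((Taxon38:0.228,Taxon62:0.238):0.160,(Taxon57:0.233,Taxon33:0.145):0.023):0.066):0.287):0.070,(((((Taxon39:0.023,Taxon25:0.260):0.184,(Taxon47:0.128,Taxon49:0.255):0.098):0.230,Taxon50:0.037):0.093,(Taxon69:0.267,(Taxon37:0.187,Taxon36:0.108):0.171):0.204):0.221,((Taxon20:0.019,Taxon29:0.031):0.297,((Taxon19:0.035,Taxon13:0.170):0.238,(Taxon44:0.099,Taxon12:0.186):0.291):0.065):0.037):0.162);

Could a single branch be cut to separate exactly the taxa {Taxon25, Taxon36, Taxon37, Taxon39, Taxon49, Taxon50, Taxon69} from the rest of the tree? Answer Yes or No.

No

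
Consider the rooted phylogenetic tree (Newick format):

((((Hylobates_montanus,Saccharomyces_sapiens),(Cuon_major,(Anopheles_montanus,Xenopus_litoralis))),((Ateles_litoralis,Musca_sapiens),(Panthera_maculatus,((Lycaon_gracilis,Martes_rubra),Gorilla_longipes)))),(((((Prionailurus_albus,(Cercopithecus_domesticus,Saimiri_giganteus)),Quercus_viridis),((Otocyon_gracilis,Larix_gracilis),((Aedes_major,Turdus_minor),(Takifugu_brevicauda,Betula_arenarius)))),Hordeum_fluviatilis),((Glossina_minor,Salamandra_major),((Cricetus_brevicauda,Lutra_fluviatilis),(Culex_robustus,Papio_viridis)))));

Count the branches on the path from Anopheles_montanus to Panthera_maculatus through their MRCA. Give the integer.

The MRCA of Anopheles_montanus and Panthera_maculatus is the node subtending (((Hylobates_montanus,Saccharomyces_sapiens),(Cuon_major,(Anopheles_montanus,Xenopus_litoralis))),((Ateles_litoralis,Musca_sapiens),(Panthera_maculatus,((Lycaon_gracilis,Martes_rubra),Gorilla_longipes)))).
From Anopheles_montanus up to that node: 4 branches. From Panthera_maculatus up to the same node: 3 branches. Total: 4 + 3 = 7.

7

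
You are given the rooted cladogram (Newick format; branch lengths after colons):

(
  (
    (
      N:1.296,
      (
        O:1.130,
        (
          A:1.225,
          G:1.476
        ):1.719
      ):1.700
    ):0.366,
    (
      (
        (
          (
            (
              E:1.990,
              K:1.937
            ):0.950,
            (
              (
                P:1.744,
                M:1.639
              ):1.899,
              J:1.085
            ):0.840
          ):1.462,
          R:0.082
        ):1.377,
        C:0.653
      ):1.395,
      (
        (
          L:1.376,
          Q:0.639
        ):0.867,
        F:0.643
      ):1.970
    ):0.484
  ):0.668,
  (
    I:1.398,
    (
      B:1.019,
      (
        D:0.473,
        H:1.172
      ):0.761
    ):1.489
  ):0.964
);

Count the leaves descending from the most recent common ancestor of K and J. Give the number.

5

The MRCA of K and J is the node subtending ((E,K),((P,M),J)).
That clade contains 5 terminal taxa: E, J, K, M, P.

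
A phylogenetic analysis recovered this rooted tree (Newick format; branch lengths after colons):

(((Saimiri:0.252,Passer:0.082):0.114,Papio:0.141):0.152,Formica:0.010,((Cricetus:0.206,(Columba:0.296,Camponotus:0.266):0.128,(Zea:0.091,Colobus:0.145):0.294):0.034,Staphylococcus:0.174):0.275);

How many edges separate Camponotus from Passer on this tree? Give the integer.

7

The MRCA of Camponotus and Passer is the root of the tree.
From Camponotus up to that node: 4 branches. From Passer up to the same node: 3 branches. Total: 4 + 3 = 7.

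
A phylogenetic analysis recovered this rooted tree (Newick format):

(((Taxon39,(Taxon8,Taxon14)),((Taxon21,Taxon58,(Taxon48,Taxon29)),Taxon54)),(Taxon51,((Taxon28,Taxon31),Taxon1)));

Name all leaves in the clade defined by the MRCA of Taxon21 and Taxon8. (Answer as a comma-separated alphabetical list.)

Taxon14, Taxon21, Taxon29, Taxon39, Taxon48, Taxon54, Taxon58, Taxon8

Tracing Taxon21: it sits inside (Taxon21,Taxon58,(Taxon48,Taxon29)).
Tracing Taxon8: it sits inside (Taxon8,Taxon14).
The smallest clade enclosing both is ((Taxon39,(Taxon8,Taxon14)),((Taxon21,Taxon58,(Taxon48,Taxon29)),Taxon54)); the answer is its 8 terminal taxa in alphabetical order.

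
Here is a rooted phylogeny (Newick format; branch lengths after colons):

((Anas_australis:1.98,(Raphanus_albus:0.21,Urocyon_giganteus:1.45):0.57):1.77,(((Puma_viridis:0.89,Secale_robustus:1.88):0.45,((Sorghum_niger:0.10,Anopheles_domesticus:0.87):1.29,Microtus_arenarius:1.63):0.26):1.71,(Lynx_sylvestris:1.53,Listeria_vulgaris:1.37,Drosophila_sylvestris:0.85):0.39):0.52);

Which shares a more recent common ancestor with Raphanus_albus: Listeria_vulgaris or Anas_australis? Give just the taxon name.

Anas_australis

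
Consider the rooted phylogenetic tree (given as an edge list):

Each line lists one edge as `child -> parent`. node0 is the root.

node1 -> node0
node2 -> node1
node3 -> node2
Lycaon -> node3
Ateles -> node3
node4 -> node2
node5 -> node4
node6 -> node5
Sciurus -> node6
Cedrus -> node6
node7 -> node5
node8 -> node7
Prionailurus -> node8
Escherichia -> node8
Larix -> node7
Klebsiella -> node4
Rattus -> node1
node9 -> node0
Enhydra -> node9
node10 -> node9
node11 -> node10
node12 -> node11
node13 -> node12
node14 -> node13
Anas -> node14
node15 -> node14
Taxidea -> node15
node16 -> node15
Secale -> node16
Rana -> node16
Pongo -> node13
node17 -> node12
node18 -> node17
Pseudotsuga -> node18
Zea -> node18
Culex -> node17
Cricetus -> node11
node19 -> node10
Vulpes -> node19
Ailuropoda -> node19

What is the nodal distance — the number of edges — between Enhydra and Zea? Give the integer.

7

The MRCA of Enhydra and Zea is the node subtending (Enhydra,(((((Anas,(Taxidea,(Secale,Rana))),Pongo),((Pseudotsuga,Zea),Culex)),Cricetus),(Vulpes,Ailuropoda))).
From Enhydra up to that node: 1 branch. From Zea up to the same node: 6 branches. Total: 1 + 6 = 7.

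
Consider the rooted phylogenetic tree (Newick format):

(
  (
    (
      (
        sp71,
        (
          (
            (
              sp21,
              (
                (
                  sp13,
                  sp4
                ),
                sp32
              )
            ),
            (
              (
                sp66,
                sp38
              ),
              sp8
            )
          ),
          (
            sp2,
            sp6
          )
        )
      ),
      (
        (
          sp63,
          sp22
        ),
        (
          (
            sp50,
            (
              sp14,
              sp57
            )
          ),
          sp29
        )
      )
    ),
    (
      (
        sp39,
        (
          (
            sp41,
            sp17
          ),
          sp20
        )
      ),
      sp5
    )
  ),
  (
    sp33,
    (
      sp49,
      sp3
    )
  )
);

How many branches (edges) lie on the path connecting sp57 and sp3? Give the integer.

10

The MRCA of sp57 and sp3 is the root of the tree.
From sp57 up to that node: 7 branches. From sp3 up to the same node: 3 branches. Total: 7 + 3 = 10.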